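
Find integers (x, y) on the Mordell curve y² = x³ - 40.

Try small integer x values and check whether x³ - 40 is a perfect square.
x = 14: x³ - 40 = 14³ - 40 = 2744 - 40 = 2704
Is 2704 a perfect square? 52² = 2704 ✓
So (x, y) = (14, -52) is a solution.

x = 14, y = -52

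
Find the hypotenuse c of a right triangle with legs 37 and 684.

c² = a² + b² = 37² + 684² = 1369 + 467856 = 469225
c = 685

685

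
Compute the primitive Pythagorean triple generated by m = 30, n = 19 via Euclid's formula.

a = m² - n² = 30² - 19² = 900 - 361 = 539
b = 2mn = 2·30·19 = 1140
c = m² + n² = 900 + 361 = 1261
Verify: 539² + 1140² = 290521 + 1299600 = 1590121 = 1261² ✓

(539, 1140, 1261)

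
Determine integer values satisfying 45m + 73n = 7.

Step 1: Check solvability.
gcd(45, 73) = 1
Since 1 divides 7, solutions exist.

Step 2: Apply extended Euclidean algorithm to find gcd.
We find integers such that 45*x0 + 73*y0 = 1

Step 3: Scale the particular solution.
Multiply by 7/1 = 7:
m = 91, n = -56

Step 4: Verify.
45*(91) + 73*(-56) = 7 = 7 ✓

m = 91, n = -56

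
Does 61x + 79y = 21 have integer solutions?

Step 1: Compute gcd(61, 79).
gcd(61, 79) = 1

Step 2: Check divisibility.
Does 1 divide 21? 21 = 1 x 21, so yes.

By the theorem on linear Diophantine equations, 61x + 79y = 21 has integer solutions if and only if gcd(61, 79) divides 21. Since 1 | 21, solutions exist.

Yes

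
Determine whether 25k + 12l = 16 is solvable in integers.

Step 1: Compute gcd(25, 12).
gcd(25, 12) = 1

Step 2: Check divisibility.
Does 1 divide 16? 16 = 1 x 16, so yes.

By the theorem on linear Diophantine equations, 25k + 12l = 16 has integer solutions if and only if gcd(25, 12) divides 16. Since 1 | 16, solutions exist.

Yes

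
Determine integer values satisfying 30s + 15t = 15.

Step 1: Check solvability.
gcd(30, 15) = 15
Since 15 divides 15, solutions exist.

Step 2: Apply extended Euclidean algorithm to find gcd.
We find integers such that 30*x0 + 15*y0 = 15

Step 3: Scale the particular solution.
Multiply by 15/15 = 1:
s = 0, t = 1

Step 4: Verify.
30*(0) + 15*(1) = 15 = 15 ✓

s = 0, t = 1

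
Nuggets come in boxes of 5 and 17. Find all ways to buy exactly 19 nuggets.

We need non-negative integers (x, y) with 5x + 17y = 19.
For each x in 0..3, check if 19 - 5x is a non-negative multiple of 17.
No x yields an integer y ≥ 0.

No solution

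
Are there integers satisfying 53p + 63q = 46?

Step 1: Compute gcd(53, 63).
gcd(53, 63) = 1

Step 2: Check divisibility.
Does 1 divide 46? 46 = 1 x 46, so yes.

By the theorem on linear Diophantine equations, 53p + 63q = 46 has integer solutions if and only if gcd(53, 63) divides 46. Since 1 | 46, solutions exist.

Yes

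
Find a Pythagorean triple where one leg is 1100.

We need the other leg and hypotenuse such that 1100² + x² = c².
Take x = 141, c = 1109: 1100² + 141² = 1210000 + 19881 = 1229881 = 1109² ✓
Triple: (141, 1100, 1109)

(141, 1100, 1109)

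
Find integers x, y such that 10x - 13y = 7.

Step 1: Check solvability.
gcd(10, 13) = 1
Since 1 divides 7, solutions exist.

Step 2: Apply extended Euclidean algorithm to find gcd.
We find integers such that 10*x0 + 13*y0 = 1

Step 3: Scale the particular solution.
Multiply by 7/1 = 7:
x = 28, y = 21

Step 4: Verify.
10*(28) - 13*(21) = 7 = 7 ✓

x = 28, y = 21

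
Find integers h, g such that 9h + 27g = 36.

Step 1: Check solvability.
gcd(9, 27) = 9
Since 9 divides 36, solutions exist.

Step 2: Apply extended Euclidean algorithm to find gcd.
We find integers such that 9*x0 + 27*y0 = 9

Step 3: Scale the particular solution.
Multiply by 36/9 = 4:
h = 4, g = 0

Step 4: Verify.
9*(4) + 27*(0) = 36 = 36 ✓

h = 4, g = 0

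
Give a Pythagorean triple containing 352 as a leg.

We need the other leg and hypotenuse such that 352² + x² = c².
Take x = 135, c = 377: 352² + 135² = 123904 + 18225 = 142129 = 377² ✓
Triple: (135, 352, 377)

(135, 352, 377)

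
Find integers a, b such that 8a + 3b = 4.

Step 1: Check solvability.
gcd(8, 3) = 1
Since 1 divides 4, solutions exist.

Step 2: Apply extended Euclidean algorithm to find gcd.
We find integers such that 8*x0 + 3*y0 = 1

Step 3: Scale the particular solution.
Multiply by 4/1 = 4:
a = -4, b = 12

Step 4: Verify.
8*(-4) + 3*(12) = 4 = 4 ✓

a = -4, b = 12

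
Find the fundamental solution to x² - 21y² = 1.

We seek the smallest positive integers (x, y) with x² - 21y² = 1, i.e., x² = 21y² + 1.
Try successive y values:
y = 1: x² = 21·1² + 1 = 22, not a perfect square
y = 2: x² = 21·2² + 1 = 85, not a perfect square
y = 3: x² = 21·3² + 1 = 190, not a perfect square
... continuing the search (or via continued fractions) ...
y = 12: x² = 21·12² + 1 = 3025, x = 55 ✓

Verify: 55² - 21·12² = 3025 - 3024 = 1 ✓

x = 55, y = 12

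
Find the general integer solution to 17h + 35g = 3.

Step 1: Compute gcd(17, 35) = 1.
Since 1 divides 3, solutions exist.

Step 2: Find a particular solution using extended Euclidean algorithm.
We get h₀ = -6, g₀ = 3.
Check: 17*-6 + 35*3 = 3 = 3 ✓

Step 3: Write the general solution.
h = -6 + (35/1)t = -6 + 35t
g = 3 - (17/1)t = 3 - 17t
for any integer t.

h = -6 + 35t, g = 3 - 17t for integer t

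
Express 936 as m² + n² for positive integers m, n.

We need to find integers m, n > 0 such that m² + n² = 936.
Trying m = 6: n² = 936 - 6² = 936 - 36 = 900
n = 30
Check: 6² + 30² = 36 + 900 = 936 ✓

936 = 6² + 30²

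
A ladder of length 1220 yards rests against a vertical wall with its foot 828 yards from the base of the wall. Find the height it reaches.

The ladder, wall, and ground form a right triangle with hypotenuse 1220 and one leg 828.
By the Pythagorean theorem: h² = 1220² - 828² = 1488400 - 685584 = 802816
h = √802816 = 896 yards

896 yards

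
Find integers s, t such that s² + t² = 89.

We need to find integers s, t > 0 such that s² + t² = 89.
Trying s = 5: t² = 89 - 5² = 89 - 25 = 64
t = 8
Check: 5² + 8² = 25 + 64 = 89 ✓

89 = 5² + 8²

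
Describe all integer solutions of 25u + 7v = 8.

Step 1: Compute gcd(25, 7) = 1.
Since 1 divides 8, solutions exist.

Step 2: Find a particular solution using extended Euclidean algorithm.
We get u₀ = 16, v₀ = -56.
Check: 25*16 + 7*-56 = 8 = 8 ✓

Step 3: Write the general solution.
u = 16 + (7/1)t = 16 + 7t
v = -56 - (25/1)t = -56 - 25t
for any integer t.

u = 16 + 7t, v = -56 - 25t for integer t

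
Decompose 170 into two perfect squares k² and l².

We need to find integers k, l > 0 such that k² + l² = 170.
Trying k = 1: l² = 170 - 1² = 170 - 1 = 169
l = 13
Check: 1² + 13² = 1 + 169 = 170 ✓

170 = 1² + 13²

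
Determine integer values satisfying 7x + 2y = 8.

Step 1: Check solvability.
gcd(7, 2) = 1
Since 1 divides 8, solutions exist.

Step 2: Apply extended Euclidean algorithm to find gcd.
We find integers such that 7*x0 + 2*y0 = 1

Step 3: Scale the particular solution.
Multiply by 8/1 = 8:
x = 8, y = -24

Step 4: Verify.
7*(8) + 2*(-24) = 8 = 8 ✓

x = 8, y = -24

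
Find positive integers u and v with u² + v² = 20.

We need to find integers u, v > 0 such that u² + v² = 20.
Trying u = 2: v² = 20 - 2² = 20 - 4 = 16
v = 4
Check: 2² + 4² = 4 + 16 = 20 ✓

20 = 2² + 4²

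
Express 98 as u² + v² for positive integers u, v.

We need to find integers u, v > 0 such that u² + v² = 98.
Trying u = 7: v² = 98 - 7² = 98 - 49 = 49
v = 7
Check: 7² + 7² = 49 + 49 = 98 ✓

98 = 7² + 7²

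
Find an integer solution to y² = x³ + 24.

Try small integer x values and check whether x³ + 24 is a perfect square.
x = 1: x³ + 24 = 1³ + 24 = 1 + 24 = 25
Is 25 a perfect square? 5² = 25 ✓
So (x, y) = (1, -5) is a solution.

x = 1, y = -5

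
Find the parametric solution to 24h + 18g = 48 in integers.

Step 1: Compute gcd(24, 18) = 6.
Since 6 divides 48, solutions exist.

Step 2: Find a particular solution using extended Euclidean algorithm.
We get h₀ = 8, g₀ = -8.
Check: 24*8 + 18*-8 = 48 = 48 ✓

Step 3: Write the general solution.
h = 8 + (18/6)t = 8 + 3t
g = -8 - (24/6)t = -8 - 4t
for any integer t.

h = 8 + 3t, g = -8 - 4t for integer t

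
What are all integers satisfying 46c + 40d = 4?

Step 1: Compute gcd(46, 40) = 2.
Since 2 divides 4, solutions exist.

Step 2: Find a particular solution using extended Euclidean algorithm.
We get c₀ = 14, d₀ = -16.
Check: 46*14 + 40*-16 = 4 = 4 ✓

Step 3: Write the general solution.
c = 14 + (40/2)t = 14 + 20t
d = -16 - (46/2)t = -16 - 23t
for any integer t.

c = 14 + 20t, d = -16 - 23t for integer t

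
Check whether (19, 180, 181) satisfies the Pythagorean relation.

Compute a² + b²:
19² + 180² = 361 + 32400 = 32761
Compute c²:
181² = 32761
Since 32761 = 32761, it is a Pythagorean triple.

Yes, it is a Pythagorean triple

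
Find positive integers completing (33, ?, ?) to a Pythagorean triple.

We need the other leg and hypotenuse such that 33² + x² = c².
Take x = 544, c = 545: 33² + 544² = 1089 + 295936 = 297025 = 545² ✓
Triple: (33, 544, 545)

(33, 544, 545)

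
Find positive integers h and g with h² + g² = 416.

We need to find integers h, g > 0 such that h² + g² = 416.
Trying h = 4: g² = 416 - 4² = 416 - 16 = 400
g = 20
Check: 4² + 20² = 16 + 400 = 416 ✓

416 = 4² + 20²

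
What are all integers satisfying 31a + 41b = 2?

Step 1: Compute gcd(31, 41) = 1.
Since 1 divides 2, solutions exist.

Step 2: Find a particular solution using extended Euclidean algorithm.
We get a₀ = 8, b₀ = -6.
Check: 31*8 + 41*-6 = 2 = 2 ✓

Step 3: Write the general solution.
a = 8 + (41/1)t = 8 + 41t
b = -6 - (31/1)t = -6 - 31t
for any integer t.

a = 8 + 41t, b = -6 - 31t for integer t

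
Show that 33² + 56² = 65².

Compute a² + b² = 33² + 56² = 1089 + 3136 = 4225
Compute c² = 65² = 4225
Since 4225 = 4225, confirmed.

Yes, it is a Pythagorean triple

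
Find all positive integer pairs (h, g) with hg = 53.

The positive divisors of 53 are: 1, 53.
Each divisor d gives the pair (d, 53/d):
(1, 53), (53, 1)

(1, 53), (53, 1)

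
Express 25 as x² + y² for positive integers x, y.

We need to find integers x, y > 0 such that x² + y² = 25.
Trying x = 3: y² = 25 - 3² = 25 - 9 = 16
y = 4
Check: 3² + 4² = 9 + 16 = 25 ✓

25 = 3² + 4²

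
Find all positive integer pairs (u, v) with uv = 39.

The positive divisors of 39 are: 1, 3, 13, 39.
Each divisor d gives the pair (d, 39/d):
(1, 39), (3, 13), (13, 3), (39, 1)

(1, 39), (3, 13), (13, 3), (39, 1)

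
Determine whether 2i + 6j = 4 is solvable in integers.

Step 1: Compute gcd(2, 6).
gcd(2, 6) = 2

Step 2: Check divisibility.
Does 2 divide 4? 4 = 2 x 2, so yes.

By the theorem on linear Diophantine equations, 2i + 6j = 4 has integer solutions if and only if gcd(2, 6) divides 4. Since 2 | 4, solutions exist.

Yes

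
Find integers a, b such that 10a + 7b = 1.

Step 1: Check solvability.
gcd(10, 7) = 1
Since 1 divides 1, solutions exist.

Step 2: Apply extended Euclidean algorithm to find gcd.
We find integers such that 10*x0 + 7*y0 = 1

Step 3: Scale the particular solution.
Multiply by 1/1 = 1:
a = -2, b = 3

Step 4: Verify.
10*(-2) + 7*(3) = 1 = 1 ✓

a = -2, b = 3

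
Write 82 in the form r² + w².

We need to find integers r, w > 0 such that r² + w² = 82.
Trying r = 1: w² = 82 - 1² = 82 - 1 = 81
w = 9
Check: 1² + 9² = 1 + 81 = 82 ✓

82 = 1² + 9²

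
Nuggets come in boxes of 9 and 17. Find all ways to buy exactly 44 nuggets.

We need non-negative integers (x, y) with 9x + 17y = 44.
For each x in 0..4, check if 44 - 9x is a non-negative multiple of 17.
x = 3: 17y = 17, y = 1 ✓

(3 boxes of 9, 1 boxes of 17)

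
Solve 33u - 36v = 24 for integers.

Step 1: Check solvability.
gcd(33, 36) = 3
Since 3 divides 24, solutions exist.

Step 2: Apply extended Euclidean algorithm to find gcd.
We find integers such that 33*x0 + 36*y0 = 3

Step 3: Scale the particular solution.
Multiply by 24/3 = 8:
u = -8, v = -8

Step 4: Verify.
33*(-8) - 36*(-8) = 24 = 24 ✓

u = -8, v = -8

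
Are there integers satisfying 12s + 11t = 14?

Step 1: Compute gcd(12, 11).
gcd(12, 11) = 1

Step 2: Check divisibility.
Does 1 divide 14? 14 = 1 x 14, so yes.

By the theorem on linear Diophantine equations, 12s + 11t = 14 has integer solutions if and only if gcd(12, 11) divides 14. Since 1 | 14, solutions exist.

Yes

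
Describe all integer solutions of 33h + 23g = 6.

Step 1: Compute gcd(33, 23) = 1.
Since 1 divides 6, solutions exist.

Step 2: Find a particular solution using extended Euclidean algorithm.
We get h₀ = 42, g₀ = -60.
Check: 33*42 + 23*-60 = 6 = 6 ✓

Step 3: Write the general solution.
h = 42 + (23/1)t = 42 + 23t
g = -60 - (33/1)t = -60 - 33t
for any integer t.

h = 42 + 23t, g = -60 - 33t for integer t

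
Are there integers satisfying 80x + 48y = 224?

Step 1: Compute gcd(80, 48).
gcd(80, 48) = 16

Step 2: Check divisibility.
Does 16 divide 224? 224 = 16 x 14, so yes.

By the theorem on linear Diophantine equations, 80x + 48y = 224 has integer solutions if and only if gcd(80, 48) divides 224. Since 16 | 224, solutions exist.

Yes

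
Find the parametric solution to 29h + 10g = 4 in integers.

Step 1: Compute gcd(29, 10) = 1.
Since 1 divides 4, solutions exist.

Step 2: Find a particular solution using extended Euclidean algorithm.
We get h₀ = -4, g₀ = 12.
Check: 29*-4 + 10*12 = 4 = 4 ✓

Step 3: Write the general solution.
h = -4 + (10/1)t = -4 + 10t
g = 12 - (29/1)t = 12 - 29t
for any integer t.

h = -4 + 10t, g = 12 - 29t for integer t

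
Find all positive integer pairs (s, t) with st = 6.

The positive divisors of 6 are: 1, 2, 3, 6.
Each divisor d gives the pair (d, 6/d):
(1, 6), (2, 3), (3, 2), (6, 1)

(1, 6), (2, 3), (3, 2), (6, 1)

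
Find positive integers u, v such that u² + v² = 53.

Search for u with 53 - u² a perfect square.
u = 2: 53 - 2² = 53 - 4 = 49 = 7² ✓
So u = 2, v = 7.

u = 2, v = 7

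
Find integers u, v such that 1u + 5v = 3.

Step 1: Check solvability.
gcd(1, 5) = 1
Since 1 divides 3, solutions exist.

Step 2: Apply extended Euclidean algorithm to find gcd.
We find integers such that 1*x0 + 5*y0 = 1

Step 3: Scale the particular solution.
Multiply by 3/1 = 3:
u = 3, v = 0

Step 4: Verify.
1*(3) + 5*(0) = 3 = 3 ✓

u = 3, v = 0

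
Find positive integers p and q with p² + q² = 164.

We need to find integers p, q > 0 such that p² + q² = 164.
Trying p = 8: q² = 164 - 8² = 164 - 64 = 100
q = 10
Check: 8² + 10² = 64 + 100 = 164 ✓

164 = 8² + 10²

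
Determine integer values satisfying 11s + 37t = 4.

Step 1: Check solvability.
gcd(11, 37) = 1
Since 1 divides 4, solutions exist.

Step 2: Apply extended Euclidean algorithm to find gcd.
We find integers such that 11*x0 + 37*y0 = 1

Step 3: Scale the particular solution.
Multiply by 4/1 = 4:
s = -40, t = 12

Step 4: Verify.
11*(-40) + 37*(12) = 4 = 4 ✓

s = -40, t = 12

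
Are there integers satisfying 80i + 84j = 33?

Step 1: Compute gcd(80, 84).
gcd(80, 84) = 4

Step 2: Check divisibility.
Does 4 divide 33? 33 = 4 x 8 + 1, so no.

By the theorem on linear Diophantine equations, 80i + 84j = 33 has integer solutions if and only if gcd(80, 84) divides 33. Since 4 does not divide 33, no solutions exist.

No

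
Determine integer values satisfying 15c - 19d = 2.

Step 1: Check solvability.
gcd(15, 19) = 1
Since 1 divides 2, solutions exist.

Step 2: Apply extended Euclidean algorithm to find gcd.
We find integers such that 15*x0 + 19*y0 = 1

Step 3: Scale the particular solution.
Multiply by 2/1 = 2:
c = -10, d = -8

Step 4: Verify.
15*(-10) - 19*(-8) = 2 = 2 ✓

c = -10, d = -8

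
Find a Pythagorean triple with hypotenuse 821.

We need a² + b² = 821² = 674041.
Trying: 429² + 700² = 184041 + 490000 = 674041 ✓

(429, 700, 821)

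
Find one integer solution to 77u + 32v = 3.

Step 1: Check solvability.
gcd(77, 32) = 1
Since 1 divides 3, solutions exist.

Step 2: Apply extended Euclidean algorithm to find gcd.
We find integers such that 77*x0 + 32*y0 = 1

Step 3: Scale the particular solution.
Multiply by 3/1 = 3:
u = 15, v = -36

Step 4: Verify.
77*(15) + 32*(-36) = 3 = 3 ✓

u = 15, v = -36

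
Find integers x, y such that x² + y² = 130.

We need to find integers x, y > 0 such that x² + y² = 130.
Trying x = 3: y² = 130 - 3² = 130 - 9 = 121
y = 11
Check: 3² + 11² = 9 + 121 = 130 ✓

130 = 3² + 11²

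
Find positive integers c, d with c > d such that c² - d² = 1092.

Factor: c² - d² = (c+d)(c-d) = 1092.
We need two factors of 1092 with the same parity.
Use c+d = 546 and c-d = 2 (product 546·2 = 1092).
Adding: 2c = 548, so c = 274.
Subtracting: 2d = 544, so d = 272.
Check: 274² - 272² = 75076 - 73984 = 1092 ✓

c = 274, d = 272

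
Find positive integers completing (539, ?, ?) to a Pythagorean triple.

We need the other leg and hypotenuse such that 539² + x² = c².
Take x = 1140, c = 1261: 539² + 1140² = 290521 + 1299600 = 1590121 = 1261² ✓
Triple: (539, 1140, 1261)

(539, 1140, 1261)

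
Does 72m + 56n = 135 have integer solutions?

Step 1: Compute gcd(72, 56).
gcd(72, 56) = 8

Step 2: Check divisibility.
Does 8 divide 135? 135 = 8 x 16 + 7, so no.

By the theorem on linear Diophantine equations, 72m + 56n = 135 has integer solutions if and only if gcd(72, 56) divides 135. Since 8 does not divide 135, no solutions exist.

No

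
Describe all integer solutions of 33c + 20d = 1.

Step 1: Compute gcd(33, 20) = 1.
Since 1 divides 1, solutions exist.

Step 2: Find a particular solution using extended Euclidean algorithm.
We get c₀ = -3, d₀ = 5.
Check: 33*-3 + 20*5 = 1 = 1 ✓

Step 3: Write the general solution.
c = -3 + (20/1)t = -3 + 20t
d = 5 - (33/1)t = 5 - 33t
for any integer t.

c = -3 + 20t, d = 5 - 33t for integer t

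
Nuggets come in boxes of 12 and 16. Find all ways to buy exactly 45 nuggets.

We need non-negative integers (x, y) with 12x + 16y = 45.
For each x in 0..3, check if 45 - 12x is a non-negative multiple of 16.
No x yields an integer y ≥ 0.

No solution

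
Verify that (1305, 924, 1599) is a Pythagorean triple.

Compute a² + b² = 1305² + 924² = 1703025 + 853776 = 2556801
Compute c² = 1599² = 2556801
Since 2556801 = 2556801, confirmed.

Yes, it is a Pythagorean triple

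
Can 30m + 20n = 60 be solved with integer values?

Step 1: Compute gcd(30, 20).
gcd(30, 20) = 10

Step 2: Check divisibility.
Does 10 divide 60? 60 = 10 x 6, so yes.

By the theorem on linear Diophantine equations, 30m + 20n = 60 has integer solutions if and only if gcd(30, 20) divides 60. Since 10 | 60, solutions exist.

Yes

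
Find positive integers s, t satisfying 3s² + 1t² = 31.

Try small values of s and check whether (31 - 3s²)/1 is a perfect square.
s = 3: 3·3² = 27, so 1t² = 31 - 27 = 4, giving t² = 4, t = 2.
Check: 3·3² + 1·2² = 27 + 4 = 31 ✓

s = 3, t = 2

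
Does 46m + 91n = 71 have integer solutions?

Step 1: Compute gcd(46, 91).
gcd(46, 91) = 1

Step 2: Check divisibility.
Does 1 divide 71? 71 = 1 x 71, so yes.

By the theorem on linear Diophantine equations, 46m + 91n = 71 has integer solutions if and only if gcd(46, 91) divides 71. Since 1 | 71, solutions exist.

Yes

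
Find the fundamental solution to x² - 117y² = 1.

We seek the smallest positive integers (x, y) with x² - 117y² = 1, i.e., x² = 117y² + 1.
Try successive y values:
y = 1: x² = 117·1² + 1 = 118, not a perfect square
y = 2: x² = 117·2² + 1 = 469, not a perfect square
y = 3: x² = 117·3² + 1 = 1054, not a perfect square
... continuing the search (or via continued fractions) ...
y = 60: x² = 117·60² + 1 = 421201, x = 649 ✓

Verify: 649² - 117·60² = 421201 - 421200 = 1 ✓

x = 649, y = 60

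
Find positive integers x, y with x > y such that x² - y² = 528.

Factor: x² - y² = (x+y)(x-y) = 528.
We need two factors of 528 with the same parity.
Use x+y = 264 and x-y = 2 (product 264·2 = 528).
Adding: 2x = 266, so x = 133.
Subtracting: 2y = 262, so y = 131.
Check: 133² - 131² = 17689 - 17161 = 528 ✓

x = 133, y = 131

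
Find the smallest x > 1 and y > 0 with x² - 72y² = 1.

We seek the smallest positive integers (x, y) with x² - 72y² = 1, i.e., x² = 72y² + 1.
Try successive y values:
y = 1: x² = 72·1² + 1 = 73, not a perfect square
y = 2: x² = 72·2² + 1 = 289, x = 17 ✓

Verify: 17² - 72·2² = 289 - 288 = 1 ✓

x = 17, y = 2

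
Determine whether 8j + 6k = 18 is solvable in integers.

Step 1: Compute gcd(8, 6).
gcd(8, 6) = 2

Step 2: Check divisibility.
Does 2 divide 18? 18 = 2 x 9, so yes.

By the theorem on linear Diophantine equations, 8j + 6k = 18 has integer solutions if and only if gcd(8, 6) divides 18. Since 2 | 18, solutions exist.

Yes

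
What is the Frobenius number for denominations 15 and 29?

For two coprime denominations a and b, the Frobenius number (largest value not representable as a non-negative combination) is ab - a - b.
Here gcd(15, 29) = 1, so they are coprime.
F(15, 29) = 15·29 - 15 - 29 = 435 - 44 = 391

391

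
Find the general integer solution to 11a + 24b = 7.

Step 1: Compute gcd(11, 24) = 1.
Since 1 divides 7, solutions exist.

Step 2: Find a particular solution using extended Euclidean algorithm.
We get a₀ = 77, b₀ = -35.
Check: 11*77 + 24*-35 = 7 = 7 ✓

Step 3: Write the general solution.
a = 77 + (24/1)t = 77 + 24t
b = -35 - (11/1)t = -35 - 11t
for any integer t.

a = 77 + 24t, b = -35 - 11t for integer t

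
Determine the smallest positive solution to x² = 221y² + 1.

We seek the smallest positive integers (x, y) with x² - 221y² = 1, i.e., x² = 221y² + 1.
Try successive y values:
y = 1: x² = 221·1² + 1 = 222, not a perfect square
y = 2: x² = 221·2² + 1 = 885, not a perfect square
y = 3: x² = 221·3² + 1 = 1990, not a perfect square
... continuing the search (or via continued fractions) ...
y = 112: x² = 221·112² + 1 = 2772225, x = 1665 ✓

Verify: 1665² - 221·112² = 2772225 - 2772224 = 1 ✓

x = 1665, y = 112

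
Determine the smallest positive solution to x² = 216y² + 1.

We seek the smallest positive integers (x, y) with x² - 216y² = 1, i.e., x² = 216y² + 1.
Try successive y values:
y = 1: x² = 216·1² + 1 = 217, not a perfect square
y = 2: x² = 216·2² + 1 = 865, not a perfect square
y = 3: x² = 216·3² + 1 = 1945, not a perfect square
... continuing the search (or via continued fractions) ...
y = 33: x² = 216·33² + 1 = 235225, x = 485 ✓

Verify: 485² - 216·33² = 235225 - 235224 = 1 ✓

x = 485, y = 33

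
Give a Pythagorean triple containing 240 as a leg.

We need the other leg and hypotenuse such that 240² + x² = c².
Take x = 117, c = 267: 240² + 117² = 57600 + 13689 = 71289 = 267² ✓
Triple: (117, 240, 267)

(117, 240, 267)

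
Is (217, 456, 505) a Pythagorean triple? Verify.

Compute a² + b² = 217² + 456² = 47089 + 207936 = 255025
Compute c² = 505² = 255025
Since 255025 = 255025, confirmed.

Yes, it is a Pythagorean triple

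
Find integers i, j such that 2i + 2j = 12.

Step 1: Check solvability.
gcd(2, 2) = 2
Since 2 divides 12, solutions exist.

Step 2: Apply extended Euclidean algorithm to find gcd.
We find integers such that 2*x0 + 2*y0 = 2

Step 3: Scale the particular solution.
Multiply by 12/2 = 6:
i = 0, j = 6

Step 4: Verify.
2*(0) + 2*(6) = 12 = 12 ✓

i = 0, j = 6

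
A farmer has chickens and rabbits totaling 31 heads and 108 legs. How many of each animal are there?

Let c = chickens, r = rabbits.
Heads: c + r = 31
Legs: 2c + 4r = 108
From the first equation, c = 31 - r. Substitute:
2(31 - r) + 4r = 108
62 + 2r = 108
r = (108 - 62)/2 = 23
c = 31 - 23 = 8

Chickens: 8, Rabbits: 23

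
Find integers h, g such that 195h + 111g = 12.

Step 1: Check solvability.
gcd(195, 111) = 3
Since 3 divides 12, solutions exist.

Step 2: Apply extended Euclidean algorithm to find gcd.
We find integers such that 195*x0 + 111*y0 = 3

Step 3: Scale the particular solution.
Multiply by 12/3 = 4:
h = 16, g = -28

Step 4: Verify.
195*(16) + 111*(-28) = 12 = 12 ✓

h = 16, g = -28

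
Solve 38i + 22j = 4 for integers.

Step 1: Check solvability.
gcd(38, 22) = 2
Since 2 divides 4, solutions exist.

Step 2: Apply extended Euclidean algorithm to find gcd.
We find integers such that 38*x0 + 22*y0 = 2

Step 3: Scale the particular solution.
Multiply by 4/2 = 2:
i = -8, j = 14

Step 4: Verify.
38*(-8) + 22*(14) = 4 = 4 ✓

i = -8, j = 14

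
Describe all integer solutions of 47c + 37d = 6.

Step 1: Compute gcd(47, 37) = 1.
Since 1 divides 6, solutions exist.

Step 2: Find a particular solution using extended Euclidean algorithm.
We get c₀ = -66, d₀ = 84.
Check: 47*-66 + 37*84 = 6 = 6 ✓

Step 3: Write the general solution.
c = -66 + (37/1)t = -66 + 37t
d = 84 - (47/1)t = 84 - 47t
for any integer t.

c = -66 + 37t, d = 84 - 47t for integer t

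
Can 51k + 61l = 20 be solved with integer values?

Step 1: Compute gcd(51, 61).
gcd(51, 61) = 1

Step 2: Check divisibility.
Does 1 divide 20? 20 = 1 x 20, so yes.

By the theorem on linear Diophantine equations, 51k + 61l = 20 has integer solutions if and only if gcd(51, 61) divides 20. Since 1 | 20, solutions exist.

Yes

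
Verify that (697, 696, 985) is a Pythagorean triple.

Compute a² + b² = 697² + 696² = 485809 + 484416 = 970225
Compute c² = 985² = 970225
Since 970225 = 970225, confirmed.

Yes, it is a Pythagorean triple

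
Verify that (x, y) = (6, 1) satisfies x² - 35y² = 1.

Compute x² = 6² = 36
Compute 35y² = 35·1² = 35·1 = 35
x² - 35y² = 36 - 35 = 1
Since this equals 1, (6, 1) is a solution.

Yes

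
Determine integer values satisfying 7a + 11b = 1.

Step 1: Check solvability.
gcd(7, 11) = 1
Since 1 divides 1, solutions exist.

Step 2: Apply extended Euclidean algorithm to find gcd.
We find integers such that 7*x0 + 11*y0 = 1

Step 3: Scale the particular solution.
Multiply by 1/1 = 1:
a = -3, b = 2

Step 4: Verify.
7*(-3) + 11*(2) = 1 = 1 ✓

a = -3, b = 2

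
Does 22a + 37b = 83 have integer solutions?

Step 1: Compute gcd(22, 37).
gcd(22, 37) = 1

Step 2: Check divisibility.
Does 1 divide 83? 83 = 1 x 83, so yes.

By the theorem on linear Diophantine equations, 22a + 37b = 83 has integer solutions if and only if gcd(22, 37) divides 83. Since 1 | 83, solutions exist.

Yes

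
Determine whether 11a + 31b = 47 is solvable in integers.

Step 1: Compute gcd(11, 31).
gcd(11, 31) = 1

Step 2: Check divisibility.
Does 1 divide 47? 47 = 1 x 47, so yes.

By the theorem on linear Diophantine equations, 11a + 31b = 47 has integer solutions if and only if gcd(11, 31) divides 47. Since 1 | 47, solutions exist.

Yes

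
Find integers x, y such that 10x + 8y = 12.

Step 1: Check solvability.
gcd(10, 8) = 2
Since 2 divides 12, solutions exist.

Step 2: Apply extended Euclidean algorithm to find gcd.
We find integers such that 10*x0 + 8*y0 = 2

Step 3: Scale the particular solution.
Multiply by 12/2 = 6:
x = 6, y = -6

Step 4: Verify.
10*(6) + 8*(-6) = 12 = 12 ✓

x = 6, y = -6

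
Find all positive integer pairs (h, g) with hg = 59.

The positive divisors of 59 are: 1, 59.
Each divisor d gives the pair (d, 59/d):
(1, 59), (59, 1)

(1, 59), (59, 1)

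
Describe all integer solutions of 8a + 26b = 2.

Step 1: Compute gcd(8, 26) = 2.
Since 2 divides 2, solutions exist.

Step 2: Find a particular solution using extended Euclidean algorithm.
We get a₀ = -3, b₀ = 1.
Check: 8*-3 + 26*1 = 2 = 2 ✓

Step 3: Write the general solution.
a = -3 + (26/2)t = -3 + 13t
b = 1 - (8/2)t = 1 - 4t
for any integer t.

a = -3 + 13t, b = 1 - 4t for integer t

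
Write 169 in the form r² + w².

We need to find integers r, w > 0 such that r² + w² = 169.
Trying r = 5: w² = 169 - 5² = 169 - 25 = 144
w = 12
Check: 5² + 12² = 25 + 144 = 169 ✓

169 = 5² + 12²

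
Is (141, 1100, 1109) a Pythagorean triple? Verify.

Compute a² + b² = 141² + 1100² = 19881 + 1210000 = 1229881
Compute c² = 1109² = 1229881
Since 1229881 = 1229881, confirmed.

Yes, it is a Pythagorean triple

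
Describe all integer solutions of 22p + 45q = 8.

Step 1: Compute gcd(22, 45) = 1.
Since 1 divides 8, solutions exist.

Step 2: Find a particular solution using extended Euclidean algorithm.
We get p₀ = -16, q₀ = 8.
Check: 22*-16 + 45*8 = 8 = 8 ✓

Step 3: Write the general solution.
p = -16 + (45/1)t = -16 + 45t
q = 8 - (22/1)t = 8 - 22t
for any integer t.

p = -16 + 45t, q = 8 - 22t for integer t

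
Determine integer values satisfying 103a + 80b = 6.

Step 1: Check solvability.
gcd(103, 80) = 1
Since 1 divides 6, solutions exist.

Step 2: Apply extended Euclidean algorithm to find gcd.
We find integers such that 103*x0 + 80*y0 = 1

Step 3: Scale the particular solution.
Multiply by 6/1 = 6:
a = 42, b = -54

Step 4: Verify.
103*(42) + 80*(-54) = 6 = 6 ✓

a = 42, b = -54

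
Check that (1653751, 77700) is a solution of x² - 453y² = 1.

Compute x² = 1653751² = 2734892370001
Compute 453y² = 453·77700² = 453·6037290000 = 2734892370000
x² - 453y² = 2734892370001 - 2734892370000 = 1
Since this equals 1, (1653751, 77700) is a solution.

Yes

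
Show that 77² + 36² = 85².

Compute a² + b² = 77² + 36² = 5929 + 1296 = 7225
Compute c² = 85² = 7225
Since 7225 = 7225, confirmed.

Yes, it is a Pythagorean triple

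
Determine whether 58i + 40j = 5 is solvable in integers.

Step 1: Compute gcd(58, 40).
gcd(58, 40) = 2

Step 2: Check divisibility.
Does 2 divide 5? 5 = 2 x 2 + 1, so no.

By the theorem on linear Diophantine equations, 58i + 40j = 5 has integer solutions if and only if gcd(58, 40) divides 5. Since 2 does not divide 5, no solutions exist.

No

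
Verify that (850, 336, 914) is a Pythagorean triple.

Compute a² + b² = 850² + 336² = 722500 + 112896 = 835396
Compute c² = 914² = 835396
Since 835396 = 835396, confirmed.

Yes, it is a Pythagorean triple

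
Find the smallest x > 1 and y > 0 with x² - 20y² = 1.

We seek the smallest positive integers (x, y) with x² - 20y² = 1, i.e., x² = 20y² + 1.
Try successive y values:
y = 1: x² = 20·1² + 1 = 21, not a perfect square
y = 2: x² = 20·2² + 1 = 81, x = 9 ✓

Verify: 9² - 20·2² = 81 - 80 = 1 ✓

x = 9, y = 2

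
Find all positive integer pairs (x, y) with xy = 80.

The positive divisors of 80 are: 1, 2, 4, 5, 8, 10, 16, 20, 40, 80.
Each divisor d gives the pair (d, 80/d):
(1, 80), (2, 40), (4, 20), (5, 16), (8, 10), (10, 8), (16, 5), (20, 4), (40, 2), (80, 1)

(1, 80), (2, 40), (4, 20), (5, 16), (8, 10), (10, 8), (16, 5), (20, 4), (40, 2), (80, 1)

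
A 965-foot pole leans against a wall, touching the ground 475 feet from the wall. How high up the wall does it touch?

The ladder, wall, and ground form a right triangle with hypotenuse 965 and one leg 475.
By the Pythagorean theorem: h² = 965² - 475² = 931225 - 225625 = 705600
h = √705600 = 840 feet

840 feet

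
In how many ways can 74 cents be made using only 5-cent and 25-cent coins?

We need non-negative integers (x, y) with 5x + 25y = 74.
For each x from 0 to 14, check if (74 - 5x) is a non-negative multiple of 25.
Solutions (x, y): none
Count: 0

0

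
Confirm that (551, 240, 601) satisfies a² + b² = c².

Compute a² + b² = 551² + 240² = 303601 + 57600 = 361201
Compute c² = 601² = 361201
Since 361201 = 361201, confirmed.

Yes, it is a Pythagorean triple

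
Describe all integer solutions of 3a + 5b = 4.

Step 1: Compute gcd(3, 5) = 1.
Since 1 divides 4, solutions exist.

Step 2: Find a particular solution using extended Euclidean algorithm.
We get a₀ = 8, b₀ = -4.
Check: 3*8 + 5*-4 = 4 = 4 ✓

Step 3: Write the general solution.
a = 8 + (5/1)t = 8 + 5t
b = -4 - (3/1)t = -4 - 3t
for any integer t.

a = 8 + 5t, b = -4 - 3t for integer t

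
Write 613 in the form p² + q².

We need to find integers p, q > 0 such that p² + q² = 613.
Trying p = 17: q² = 613 - 17² = 613 - 289 = 324
q = 18
Check: 17² + 18² = 289 + 324 = 613 ✓

613 = 17² + 18²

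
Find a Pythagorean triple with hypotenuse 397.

We need a² + b² = 397² = 157609.
Trying: 325² + 228² = 105625 + 51984 = 157609 ✓

(325, 228, 397)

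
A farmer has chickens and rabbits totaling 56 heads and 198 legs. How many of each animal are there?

Let c = chickens, r = rabbits.
Heads: c + r = 56
Legs: 2c + 4r = 198
From the first equation, c = 56 - r. Substitute:
2(56 - r) + 4r = 198
112 + 2r = 198
r = (198 - 112)/2 = 43
c = 56 - 43 = 13

Chickens: 13, Rabbits: 43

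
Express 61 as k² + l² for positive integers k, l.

We need to find integers k, l > 0 such that k² + l² = 61.
Trying k = 5: l² = 61 - 5² = 61 - 25 = 36
l = 6
Check: 5² + 6² = 25 + 36 = 61 ✓

61 = 5² + 6²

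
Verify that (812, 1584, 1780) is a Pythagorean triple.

Compute a² + b² = 812² + 1584² = 659344 + 2509056 = 3168400
Compute c² = 1780² = 3168400
Since 3168400 = 3168400, confirmed.

Yes, it is a Pythagorean triple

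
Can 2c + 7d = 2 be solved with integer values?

Step 1: Compute gcd(2, 7).
gcd(2, 7) = 1

Step 2: Check divisibility.
Does 1 divide 2? 2 = 1 x 2, so yes.

By the theorem on linear Diophantine equations, 2c + 7d = 2 has integer solutions if and only if gcd(2, 7) divides 2. Since 1 | 2, solutions exist.

Yes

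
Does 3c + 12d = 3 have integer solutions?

Step 1: Compute gcd(3, 12).
gcd(3, 12) = 3

Step 2: Check divisibility.
Does 3 divide 3? 3 = 3 x 1, so yes.

By the theorem on linear Diophantine equations, 3c + 12d = 3 has integer solutions if and only if gcd(3, 12) divides 3. Since 3 | 3, solutions exist.

Yes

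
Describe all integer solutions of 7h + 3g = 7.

Step 1: Compute gcd(7, 3) = 1.
Since 1 divides 7, solutions exist.

Step 2: Find a particular solution using extended Euclidean algorithm.
We get h₀ = 7, g₀ = -14.
Check: 7*7 + 3*-14 = 7 = 7 ✓

Step 3: Write the general solution.
h = 7 + (3/1)t = 7 + 3t
g = -14 - (7/1)t = -14 - 7t
for any integer t.

h = 7 + 3t, g = -14 - 7t for integer t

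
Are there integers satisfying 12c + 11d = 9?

Step 1: Compute gcd(12, 11).
gcd(12, 11) = 1

Step 2: Check divisibility.
Does 1 divide 9? 9 = 1 x 9, so yes.

By the theorem on linear Diophantine equations, 12c + 11d = 9 has integer solutions if and only if gcd(12, 11) divides 9. Since 1 | 9, solutions exist.

Yes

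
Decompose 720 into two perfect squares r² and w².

We need to find integers r, w > 0 such that r² + w² = 720.
Trying r = 12: w² = 720 - 12² = 720 - 144 = 576
w = 24
Check: 12² + 24² = 144 + 576 = 720 ✓

720 = 12² + 24²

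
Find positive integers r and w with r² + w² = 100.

We need to find integers r, w > 0 such that r² + w² = 100.
Trying r = 6: w² = 100 - 6² = 100 - 36 = 64
w = 8
Check: 6² + 8² = 36 + 64 = 100 ✓

100 = 6² + 8²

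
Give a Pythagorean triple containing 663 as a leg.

We need the other leg and hypotenuse such that 663² + x² = c².
Take x = 616, c = 905: 663² + 616² = 439569 + 379456 = 819025 = 905² ✓
Triple: (663, 616, 905)

(663, 616, 905)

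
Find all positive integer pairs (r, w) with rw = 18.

The positive divisors of 18 are: 1, 2, 3, 6, 9, 18.
Each divisor d gives the pair (d, 18/d):
(1, 18), (2, 9), (3, 6), (6, 3), (9, 2), (18, 1)

(1, 18), (2, 9), (3, 6), (6, 3), (9, 2), (18, 1)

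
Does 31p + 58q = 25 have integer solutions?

Step 1: Compute gcd(31, 58).
gcd(31, 58) = 1

Step 2: Check divisibility.
Does 1 divide 25? 25 = 1 x 25, so yes.

By the theorem on linear Diophantine equations, 31p + 58q = 25 has integer solutions if and only if gcd(31, 58) divides 25. Since 1 | 25, solutions exist.

Yes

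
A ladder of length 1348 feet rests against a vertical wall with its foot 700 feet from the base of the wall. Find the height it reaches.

The ladder, wall, and ground form a right triangle with hypotenuse 1348 and one leg 700.
By the Pythagorean theorem: h² = 1348² - 700² = 1817104 - 490000 = 1327104
h = √1327104 = 1152 feet

1152 feet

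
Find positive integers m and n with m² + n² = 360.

We need to find integers m, n > 0 such that m² + n² = 360.
Trying m = 6: n² = 360 - 6² = 360 - 36 = 324
n = 18
Check: 6² + 18² = 36 + 324 = 360 ✓

360 = 6² + 18²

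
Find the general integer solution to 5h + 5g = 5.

Step 1: Compute gcd(5, 5) = 5.
Since 5 divides 5, solutions exist.

Step 2: Find a particular solution using extended Euclidean algorithm.
We get h₀ = 0, g₀ = 1.
Check: 5*0 + 5*1 = 5 = 5 ✓

Step 3: Write the general solution.
h = 0 + (5/5)t = 0 + 1t
g = 1 - (5/5)t = 1 - 1t
for any integer t.

h = 0 + 1t, g = 1 - 1t for integer t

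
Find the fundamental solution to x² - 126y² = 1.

We seek the smallest positive integers (x, y) with x² - 126y² = 1, i.e., x² = 126y² + 1.
Try successive y values:
y = 1: x² = 126·1² + 1 = 127, not a perfect square
y = 2: x² = 126·2² + 1 = 505, not a perfect square
y = 3: x² = 126·3² + 1 = 1135, not a perfect square
... continuing the search (or via continued fractions) ...
y = 40: x² = 126·40² + 1 = 201601, x = 449 ✓

Verify: 449² - 126·40² = 201601 - 201600 = 1 ✓

x = 449, y = 40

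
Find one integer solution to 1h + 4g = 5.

Step 1: Check solvability.
gcd(1, 4) = 1
Since 1 divides 5, solutions exist.

Step 2: Apply extended Euclidean algorithm to find gcd.
We find integers such that 1*x0 + 4*y0 = 1

Step 3: Scale the particular solution.
Multiply by 5/1 = 5:
h = 5, g = 0

Step 4: Verify.
1*(5) + 4*(0) = 5 = 5 ✓

h = 5, g = 0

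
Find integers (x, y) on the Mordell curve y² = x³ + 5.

Try small integer x values and check whether x³ + 5 is a perfect square.
x = -1: x³ + 5 = -1³ + 5 = -1 + 5 = 4
Is 4 a perfect square? 2² = 4 ✓
So (x, y) = (-1, 2) is a solution.

x = -1, y = 2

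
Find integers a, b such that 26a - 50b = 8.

Step 1: Check solvability.
gcd(26, 50) = 2
Since 2 divides 8, solutions exist.

Step 2: Apply extended Euclidean algorithm to find gcd.
We find integers such that 26*x0 + 50*y0 = 2

Step 3: Scale the particular solution.
Multiply by 8/2 = 4:
a = 8, b = 4

Step 4: Verify.
26*(8) - 50*(4) = 8 = 8 ✓

a = 8, b = 4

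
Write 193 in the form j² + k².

We need to find integers j, k > 0 such that j² + k² = 193.
Trying j = 7: k² = 193 - 7² = 193 - 49 = 144
k = 12
Check: 7² + 12² = 49 + 144 = 193 ✓

193 = 7² + 12²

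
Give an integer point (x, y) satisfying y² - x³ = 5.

Try small integer x values and check whether x³ + 5 is a perfect square.
x = -1: x³ + 5 = -1³ + 5 = -1 + 5 = 4
Is 4 a perfect square? 2² = 4 ✓
So (x, y) = (-1, -2) is a solution.

x = -1, y = -2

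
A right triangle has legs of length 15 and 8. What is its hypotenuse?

c² = a² + b² = 15² + 8² = 225 + 64 = 289
c = 17

17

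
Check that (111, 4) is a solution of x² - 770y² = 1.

Compute x² = 111² = 12321
Compute 770y² = 770·4² = 770·16 = 12320
x² - 770y² = 12321 - 12320 = 1
Since this equals 1, (111, 4) is a solution.

Yes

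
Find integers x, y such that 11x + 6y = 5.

Step 1: Check solvability.
gcd(11, 6) = 1
Since 1 divides 5, solutions exist.

Step 2: Apply extended Euclidean algorithm to find gcd.
We find integers such that 11*x0 + 6*y0 = 1

Step 3: Scale the particular solution.
Multiply by 5/1 = 5:
x = -5, y = 10

Step 4: Verify.
11*(-5) + 6*(10) = 5 = 5 ✓

x = -5, y = 10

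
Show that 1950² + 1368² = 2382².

Compute a² + b² = 1950² + 1368² = 3802500 + 1871424 = 5673924
Compute c² = 2382² = 5673924
Since 5673924 = 5673924, confirmed.

Yes, it is a Pythagorean triple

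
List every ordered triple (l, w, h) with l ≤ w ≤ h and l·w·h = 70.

Iterate l from 1 to ⌊70^(1/3)⌋. For each l dividing 70, iterate w ≥ l with w dividing 70/l, and set h = 70/(l·w).
Triples found (5): (1×1×70), (1×2×35), (1×5×14), (1×7×10), (2×5×7)

(1×1×70), (1×2×35), (1×5×14), (1×7×10), (2×5×7)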